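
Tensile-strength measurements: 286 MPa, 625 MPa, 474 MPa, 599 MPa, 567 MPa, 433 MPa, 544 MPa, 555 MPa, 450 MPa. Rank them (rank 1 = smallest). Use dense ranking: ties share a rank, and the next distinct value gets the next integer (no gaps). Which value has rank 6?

Sorted (ascending): 286, 433, 450, 474, 544, 555, 567, 599, 625
No ties — each value takes its position as its rank.
Rank 6 → value 555.

555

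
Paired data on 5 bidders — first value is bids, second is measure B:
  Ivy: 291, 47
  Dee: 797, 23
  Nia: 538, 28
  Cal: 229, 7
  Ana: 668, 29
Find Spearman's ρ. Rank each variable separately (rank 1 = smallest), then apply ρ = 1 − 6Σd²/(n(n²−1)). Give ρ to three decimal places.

0.100

Ranks of variable 1: 2, 5, 3, 1, 4
Ranks of variable 2: 5, 2, 3, 1, 4
d = r₁ − r₂: -3, 3, 0, 0, 0
d²: 9, 9, 0, 0, 0; Σd² = 18
ρ = 1 − 6·18/(5·24) = 1 − 108/120 = 0.100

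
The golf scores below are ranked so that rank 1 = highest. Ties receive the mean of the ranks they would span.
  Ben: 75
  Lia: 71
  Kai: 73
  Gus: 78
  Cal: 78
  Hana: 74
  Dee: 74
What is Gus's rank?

1.5

Sorted (descending): 78, 78, 75, 74, 74, 73, 71
The 2 values of 78 occupy positions 1–2 → average rank (1+2)/2 = 1.5.
The 2 values of 74 occupy positions 4–5 → average rank (4+5)/2 = 4.5.
Gus has value 78 → rank 1.5.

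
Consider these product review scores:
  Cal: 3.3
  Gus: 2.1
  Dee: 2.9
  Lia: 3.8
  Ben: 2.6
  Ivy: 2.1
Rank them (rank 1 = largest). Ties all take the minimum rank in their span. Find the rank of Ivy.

Sorted (descending): 3.8, 3.3, 2.9, 2.6, 2.1, 2.1
The 2 values of 2.1 occupy positions 5–6 → each gets rank 5.
Ivy has value 2.1 → rank 5.

5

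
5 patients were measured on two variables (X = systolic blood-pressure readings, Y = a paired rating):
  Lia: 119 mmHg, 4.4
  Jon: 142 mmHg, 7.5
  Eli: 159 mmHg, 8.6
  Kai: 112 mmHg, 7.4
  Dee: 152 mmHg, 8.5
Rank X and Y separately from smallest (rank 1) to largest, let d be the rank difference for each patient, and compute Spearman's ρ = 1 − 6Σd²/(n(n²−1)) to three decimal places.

0.900

Ranks of variable 1: 2, 3, 5, 1, 4
Ranks of variable 2: 1, 3, 5, 2, 4
d = r₁ − r₂: 1, 0, 0, -1, 0
d²: 1, 0, 0, 1, 0; Σd² = 2
ρ = 1 − 6·2/(5·24) = 1 − 12/120 = 0.900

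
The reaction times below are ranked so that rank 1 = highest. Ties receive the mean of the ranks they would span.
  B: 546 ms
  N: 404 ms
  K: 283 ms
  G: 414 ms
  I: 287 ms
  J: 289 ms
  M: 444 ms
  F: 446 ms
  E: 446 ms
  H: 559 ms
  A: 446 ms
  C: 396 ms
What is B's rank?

Sorted (descending): 559, 546, 446, 446, 446, 444, 414, 404, 396, 289, 287, 283
The 3 values of 446 occupy positions 3–5 → average rank 4.
B has value 546 ms → rank 2.

2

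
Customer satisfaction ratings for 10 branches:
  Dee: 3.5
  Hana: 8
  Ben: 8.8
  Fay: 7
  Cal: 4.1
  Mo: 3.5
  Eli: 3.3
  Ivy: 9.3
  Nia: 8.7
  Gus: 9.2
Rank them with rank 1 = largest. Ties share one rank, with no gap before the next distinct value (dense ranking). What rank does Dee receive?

Sorted (descending): 9.3, 9.2, 8.8, 8.7, 8, 7, 4.1, 3.5, 3.5, 3.3
The 2 values of 3.5 share dense rank 8.
Remaining distinct values take the next consecutive integers.
Dee has value 3.5 → rank 8.

8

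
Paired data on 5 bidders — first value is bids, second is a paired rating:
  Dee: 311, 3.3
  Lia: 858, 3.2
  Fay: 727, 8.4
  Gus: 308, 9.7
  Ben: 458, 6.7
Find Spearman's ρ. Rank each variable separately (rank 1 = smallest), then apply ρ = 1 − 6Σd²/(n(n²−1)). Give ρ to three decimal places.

Ranks of variable 1: 2, 5, 4, 1, 3
Ranks of variable 2: 2, 1, 4, 5, 3
d = r₁ − r₂: 0, 4, 0, -4, 0
d²: 0, 16, 0, 16, 0; Σd² = 32
ρ = 1 − 6·32/(5·24) = 1 − 192/120 = -0.600

-0.600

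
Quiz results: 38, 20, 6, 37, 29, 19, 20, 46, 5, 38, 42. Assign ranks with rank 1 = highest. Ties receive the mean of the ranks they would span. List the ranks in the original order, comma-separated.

Sorted (descending): 46, 42, 38, 38, 37, 29, 20, 20, 19, 6, 5
The 2 values of 38 occupy positions 3–4 → average rank (3+4)/2 = 3.5.
The 2 values of 20 occupy positions 7–8 → average rank (7+8)/2 = 7.5.

3.5, 7.5, 10, 5, 6, 9, 7.5, 1, 11, 3.5, 2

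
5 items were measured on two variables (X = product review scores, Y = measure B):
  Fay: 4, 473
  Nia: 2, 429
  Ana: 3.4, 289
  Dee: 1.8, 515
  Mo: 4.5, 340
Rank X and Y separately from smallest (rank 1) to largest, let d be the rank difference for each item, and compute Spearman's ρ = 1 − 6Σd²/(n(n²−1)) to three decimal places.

-0.500

Ranks of variable 1: 4, 2, 3, 1, 5
Ranks of variable 2: 4, 3, 1, 5, 2
d = r₁ − r₂: 0, -1, 2, -4, 3
d²: 0, 1, 4, 16, 9; Σd² = 30
ρ = 1 − 6·30/(5·24) = 1 − 180/120 = -0.500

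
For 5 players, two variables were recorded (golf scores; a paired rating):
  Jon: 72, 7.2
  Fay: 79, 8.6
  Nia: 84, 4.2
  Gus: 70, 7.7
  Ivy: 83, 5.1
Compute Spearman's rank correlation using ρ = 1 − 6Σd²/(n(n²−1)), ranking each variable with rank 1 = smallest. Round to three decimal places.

Ranks of variable 1: 2, 3, 5, 1, 4
Ranks of variable 2: 3, 5, 1, 4, 2
d = r₁ − r₂: -1, -2, 4, -3, 2
d²: 1, 4, 16, 9, 4; Σd² = 34
ρ = 1 − 6·34/(5·24) = 1 − 204/120 = -0.700

-0.700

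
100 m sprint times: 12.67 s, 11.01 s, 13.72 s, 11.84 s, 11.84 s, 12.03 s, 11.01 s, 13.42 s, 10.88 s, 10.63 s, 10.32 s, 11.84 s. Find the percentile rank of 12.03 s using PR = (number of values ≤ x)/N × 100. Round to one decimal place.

75.0

N = 12.
Strictly below 12.03: 8. Equal to 12.03: 1.
PR = 9/12 × 100 = 75.0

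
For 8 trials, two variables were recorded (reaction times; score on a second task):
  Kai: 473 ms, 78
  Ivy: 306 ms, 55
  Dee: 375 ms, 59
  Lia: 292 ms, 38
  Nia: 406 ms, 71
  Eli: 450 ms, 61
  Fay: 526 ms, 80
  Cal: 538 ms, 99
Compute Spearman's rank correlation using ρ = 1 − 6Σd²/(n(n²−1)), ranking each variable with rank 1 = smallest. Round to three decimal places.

Ranks of variable 1: 6, 2, 3, 1, 4, 5, 7, 8
Ranks of variable 2: 6, 2, 3, 1, 5, 4, 7, 8
d = r₁ − r₂: 0, 0, 0, 0, -1, 1, 0, 0
d²: 0, 0, 0, 0, 1, 1, 0, 0; Σd² = 2
ρ = 1 − 6·2/(8·63) = 1 − 12/504 = 0.976

0.976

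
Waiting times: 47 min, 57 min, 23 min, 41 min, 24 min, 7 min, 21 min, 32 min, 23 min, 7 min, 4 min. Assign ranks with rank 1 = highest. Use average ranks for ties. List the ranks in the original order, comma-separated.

2, 1, 6.5, 3, 5, 9.5, 8, 4, 6.5, 9.5, 11

Sorted (descending): 57, 47, 41, 32, 24, 23, 23, 21, 7, 7, 4
The 2 values of 23 occupy positions 6–7 → average rank (6+7)/2 = 6.5.
The 2 values of 7 occupy positions 9–10 → average rank (9+10)/2 = 9.5.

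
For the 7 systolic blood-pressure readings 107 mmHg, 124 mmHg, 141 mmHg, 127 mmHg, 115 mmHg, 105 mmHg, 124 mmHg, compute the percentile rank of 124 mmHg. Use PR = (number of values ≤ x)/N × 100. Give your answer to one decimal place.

71.4

N = 7.
Strictly below 124: 3. Equal to 124: 2.
PR = 5/7 × 100 = 71.4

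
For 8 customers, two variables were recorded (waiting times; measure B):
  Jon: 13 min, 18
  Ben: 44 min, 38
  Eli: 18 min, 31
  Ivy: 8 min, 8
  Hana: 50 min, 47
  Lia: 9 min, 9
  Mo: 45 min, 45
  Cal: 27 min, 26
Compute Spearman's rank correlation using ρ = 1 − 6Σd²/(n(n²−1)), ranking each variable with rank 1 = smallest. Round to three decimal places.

Ranks of variable 1: 3, 6, 4, 1, 8, 2, 7, 5
Ranks of variable 2: 3, 6, 5, 1, 8, 2, 7, 4
d = r₁ − r₂: 0, 0, -1, 0, 0, 0, 0, 1
d²: 0, 0, 1, 0, 0, 0, 0, 1; Σd² = 2
ρ = 1 − 6·2/(8·63) = 1 − 12/504 = 0.976

0.976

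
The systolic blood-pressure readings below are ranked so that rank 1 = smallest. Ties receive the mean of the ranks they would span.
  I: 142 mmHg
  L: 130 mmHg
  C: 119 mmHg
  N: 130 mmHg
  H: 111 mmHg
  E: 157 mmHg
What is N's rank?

3.5

Sorted (ascending): 111, 119, 130, 130, 142, 157
The 2 values of 130 occupy positions 3–4 → average rank (3+4)/2 = 3.5.
N has value 130 mmHg → rank 3.5.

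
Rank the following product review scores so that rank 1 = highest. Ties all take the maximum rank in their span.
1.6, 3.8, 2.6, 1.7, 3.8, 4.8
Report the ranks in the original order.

6, 3, 4, 5, 3, 1

Sorted (descending): 4.8, 3.8, 3.8, 2.6, 1.7, 1.6
The 2 values of 3.8 occupy positions 2–3 → each gets rank 3.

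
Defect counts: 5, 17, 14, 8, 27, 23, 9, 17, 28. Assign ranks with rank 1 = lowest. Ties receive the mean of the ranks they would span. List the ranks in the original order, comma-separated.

Sorted (ascending): 5, 8, 9, 14, 17, 17, 23, 27, 28
The 2 values of 17 occupy positions 5–6 → average rank (5+6)/2 = 5.5.

1, 5.5, 4, 2, 8, 7, 3, 5.5, 9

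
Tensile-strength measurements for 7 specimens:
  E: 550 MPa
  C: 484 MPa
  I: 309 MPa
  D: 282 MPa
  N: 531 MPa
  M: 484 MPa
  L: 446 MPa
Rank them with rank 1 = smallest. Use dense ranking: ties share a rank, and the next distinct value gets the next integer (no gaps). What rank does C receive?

Sorted (ascending): 282, 309, 446, 484, 484, 531, 550
The 2 values of 484 share dense rank 4.
Remaining distinct values take the next consecutive integers.
C has value 484 MPa → rank 4.

4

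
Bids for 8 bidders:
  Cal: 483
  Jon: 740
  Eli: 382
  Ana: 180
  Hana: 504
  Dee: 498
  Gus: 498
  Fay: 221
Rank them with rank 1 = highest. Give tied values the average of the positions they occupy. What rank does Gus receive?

Sorted (descending): 740, 504, 498, 498, 483, 382, 221, 180
The 2 values of 498 occupy positions 3–4 → average rank (3+4)/2 = 3.5.
Gus has value 498 → rank 3.5.

3.5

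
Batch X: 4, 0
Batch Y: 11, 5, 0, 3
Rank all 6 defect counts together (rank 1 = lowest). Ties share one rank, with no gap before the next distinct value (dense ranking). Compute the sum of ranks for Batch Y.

Sorted (ascending): 0, 0, 3, 4, 5, 11
The 2 values of 0 share dense rank 1.
Remaining distinct values take the next consecutive integers.
Batch Y values → pooled ranks: 11→5, 5→4, 0→1, 3→2
Rank sum = 5 + 4 + 1 + 2 = 12

12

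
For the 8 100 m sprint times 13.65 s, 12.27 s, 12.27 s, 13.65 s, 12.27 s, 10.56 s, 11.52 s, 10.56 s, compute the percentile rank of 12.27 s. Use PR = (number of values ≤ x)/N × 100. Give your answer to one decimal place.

N = 8.
Strictly below 12.27: 3. Equal to 12.27: 3.
PR = 6/8 × 100 = 75.0

75.0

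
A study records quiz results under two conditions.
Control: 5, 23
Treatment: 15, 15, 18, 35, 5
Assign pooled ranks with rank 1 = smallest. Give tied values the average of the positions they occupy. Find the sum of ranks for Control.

Sorted (ascending): 5, 5, 15, 15, 18, 23, 35
The 2 values of 5 occupy positions 1–2 → average rank (1+2)/2 = 1.5.
The 2 values of 15 occupy positions 3–4 → average rank (3+4)/2 = 3.5.
Control values → pooled ranks: 5→1.5, 23→6
Rank sum = 1.5 + 6 = 7.5

7.5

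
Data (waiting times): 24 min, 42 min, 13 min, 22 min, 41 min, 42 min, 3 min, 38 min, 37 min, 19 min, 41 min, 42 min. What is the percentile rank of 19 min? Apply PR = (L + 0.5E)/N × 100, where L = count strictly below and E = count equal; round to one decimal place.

N = 12.
Strictly below 19: 2. Equal to 19: 1.
PR = (2 + 0.5·1)/12 × 100 = 20.8

20.8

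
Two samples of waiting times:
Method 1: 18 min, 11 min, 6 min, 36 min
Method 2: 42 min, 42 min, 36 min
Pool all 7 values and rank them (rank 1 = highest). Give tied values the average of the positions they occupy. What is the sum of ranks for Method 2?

6.5

Sorted (descending): 42, 42, 36, 36, 18, 11, 6
The 2 values of 42 occupy positions 1–2 → average rank (1+2)/2 = 1.5.
The 2 values of 36 occupy positions 3–4 → average rank (3+4)/2 = 3.5.
Method 2 values → pooled ranks: 42→1.5, 42→1.5, 36→3.5
Rank sum = 1.5 + 1.5 + 3.5 = 6.5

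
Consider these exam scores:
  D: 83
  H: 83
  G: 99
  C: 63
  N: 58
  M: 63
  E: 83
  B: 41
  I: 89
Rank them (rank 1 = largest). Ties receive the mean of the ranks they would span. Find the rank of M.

6.5

Sorted (descending): 99, 89, 83, 83, 83, 63, 63, 58, 41
The 3 values of 83 occupy positions 3–5 → average rank 4.
The 2 values of 63 occupy positions 6–7 → average rank (6+7)/2 = 6.5.
M has value 63 → rank 6.5.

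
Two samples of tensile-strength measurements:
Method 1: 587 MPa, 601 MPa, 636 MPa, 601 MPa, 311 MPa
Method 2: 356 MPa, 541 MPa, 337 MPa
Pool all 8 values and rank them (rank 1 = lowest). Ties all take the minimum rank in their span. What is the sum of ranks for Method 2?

Sorted (ascending): 311, 337, 356, 541, 587, 601, 601, 636
The 2 values of 601 occupy positions 6–7 → each gets rank 6.
Method 2 values → pooled ranks: 356→3, 541→4, 337→2
Rank sum = 3 + 4 + 2 = 9

9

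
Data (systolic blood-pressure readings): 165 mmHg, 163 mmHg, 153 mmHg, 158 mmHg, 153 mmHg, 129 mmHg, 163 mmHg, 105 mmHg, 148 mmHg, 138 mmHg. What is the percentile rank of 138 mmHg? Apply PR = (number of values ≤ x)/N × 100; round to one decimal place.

N = 10.
Strictly below 138: 2. Equal to 138: 1.
PR = 3/10 × 100 = 30.0

30.0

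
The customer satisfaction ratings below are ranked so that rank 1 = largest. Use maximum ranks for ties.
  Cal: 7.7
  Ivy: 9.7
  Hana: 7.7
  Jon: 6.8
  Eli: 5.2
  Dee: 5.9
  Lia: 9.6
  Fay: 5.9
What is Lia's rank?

2

Sorted (descending): 9.7, 9.6, 7.7, 7.7, 6.8, 5.9, 5.9, 5.2
The 2 values of 7.7 occupy positions 3–4 → each gets rank 4.
The 2 values of 5.9 occupy positions 6–7 → each gets rank 7.
Lia has value 9.6 → rank 2.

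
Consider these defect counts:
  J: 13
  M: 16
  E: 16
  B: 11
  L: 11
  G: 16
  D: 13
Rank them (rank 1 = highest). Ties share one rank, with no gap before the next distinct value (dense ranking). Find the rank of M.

Sorted (descending): 16, 16, 16, 13, 13, 11, 11
The 3 values of 16 share dense rank 1.
The 2 values of 13 share dense rank 2.
The 2 values of 11 share dense rank 3.
M has value 16 → rank 1.

1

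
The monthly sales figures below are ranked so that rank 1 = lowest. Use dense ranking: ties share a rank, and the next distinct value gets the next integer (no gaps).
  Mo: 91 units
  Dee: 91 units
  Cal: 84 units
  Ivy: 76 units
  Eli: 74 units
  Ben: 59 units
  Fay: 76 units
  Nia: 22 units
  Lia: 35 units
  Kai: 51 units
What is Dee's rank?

Sorted (ascending): 22, 35, 51, 59, 74, 76, 76, 84, 91, 91
The 2 values of 76 share dense rank 6.
The 2 values of 91 share dense rank 8.
Remaining distinct values take the next consecutive integers.
Dee has value 91 units → rank 8.

8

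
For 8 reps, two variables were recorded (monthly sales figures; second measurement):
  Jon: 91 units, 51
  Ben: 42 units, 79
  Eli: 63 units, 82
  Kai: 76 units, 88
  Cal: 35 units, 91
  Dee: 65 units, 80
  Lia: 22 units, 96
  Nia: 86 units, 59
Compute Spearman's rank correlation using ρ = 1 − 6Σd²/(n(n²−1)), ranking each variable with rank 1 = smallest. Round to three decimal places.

Ranks of variable 1: 8, 3, 4, 6, 2, 5, 1, 7
Ranks of variable 2: 1, 3, 5, 6, 7, 4, 8, 2
d = r₁ − r₂: 7, 0, -1, 0, -5, 1, -7, 5
d²: 49, 0, 1, 0, 25, 1, 49, 25; Σd² = 150
ρ = 1 − 6·150/(8·63) = 1 − 900/504 = -0.786

-0.786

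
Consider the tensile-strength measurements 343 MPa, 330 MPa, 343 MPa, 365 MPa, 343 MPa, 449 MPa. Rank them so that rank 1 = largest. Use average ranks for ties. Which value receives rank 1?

Sorted (descending): 449, 365, 343, 343, 343, 330
The 3 values of 343 occupy positions 3–5 → average rank 4.
Rank 1 → value 449.

449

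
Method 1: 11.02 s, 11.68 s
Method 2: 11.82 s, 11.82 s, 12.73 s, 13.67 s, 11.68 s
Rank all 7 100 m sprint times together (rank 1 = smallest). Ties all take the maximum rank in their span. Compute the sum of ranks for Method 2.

Sorted (ascending): 11.02, 11.68, 11.68, 11.82, 11.82, 12.73, 13.67
The 2 values of 11.68 occupy positions 2–3 → each gets rank 3.
The 2 values of 11.82 occupy positions 4–5 → each gets rank 5.
Method 2 values → pooled ranks: 11.82→5, 11.82→5, 12.73→6, 13.67→7, 11.68→3
Rank sum = 5 + 5 + 6 + 7 + 3 = 26

26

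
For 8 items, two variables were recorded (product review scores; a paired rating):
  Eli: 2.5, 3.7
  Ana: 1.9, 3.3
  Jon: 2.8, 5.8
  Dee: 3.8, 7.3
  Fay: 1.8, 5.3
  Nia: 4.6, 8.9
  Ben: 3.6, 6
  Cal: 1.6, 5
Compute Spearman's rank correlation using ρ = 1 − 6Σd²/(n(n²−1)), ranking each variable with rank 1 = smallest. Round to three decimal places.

Ranks of variable 1: 4, 3, 5, 7, 2, 8, 6, 1
Ranks of variable 2: 2, 1, 5, 7, 4, 8, 6, 3
d = r₁ − r₂: 2, 2, 0, 0, -2, 0, 0, -2
d²: 4, 4, 0, 0, 4, 0, 0, 4; Σd² = 16
ρ = 1 − 6·16/(8·63) = 1 − 96/504 = 0.810

0.810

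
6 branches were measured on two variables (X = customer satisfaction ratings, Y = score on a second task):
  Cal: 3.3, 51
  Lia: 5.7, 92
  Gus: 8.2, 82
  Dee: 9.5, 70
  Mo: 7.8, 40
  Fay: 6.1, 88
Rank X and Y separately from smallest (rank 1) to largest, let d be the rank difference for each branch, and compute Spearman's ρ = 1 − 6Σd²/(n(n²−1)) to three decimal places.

Ranks of variable 1: 1, 2, 5, 6, 4, 3
Ranks of variable 2: 2, 6, 4, 3, 1, 5
d = r₁ − r₂: -1, -4, 1, 3, 3, -2
d²: 1, 16, 1, 9, 9, 4; Σd² = 40
ρ = 1 − 6·40/(6·35) = 1 − 240/210 = -0.143

-0.143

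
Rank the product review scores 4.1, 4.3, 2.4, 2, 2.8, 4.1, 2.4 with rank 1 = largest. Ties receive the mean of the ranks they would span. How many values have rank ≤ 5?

Sorted (descending): 4.3, 4.1, 4.1, 2.8, 2.4, 2.4, 2
The 2 values of 4.1 occupy positions 2–3 → average rank (2+3)/2 = 2.5.
The 2 values of 2.4 occupy positions 5–6 → average rank (5+6)/2 = 5.5.
Ranks ≤ 5: {1, 2.5, 2.5, 4} → 4 values.

4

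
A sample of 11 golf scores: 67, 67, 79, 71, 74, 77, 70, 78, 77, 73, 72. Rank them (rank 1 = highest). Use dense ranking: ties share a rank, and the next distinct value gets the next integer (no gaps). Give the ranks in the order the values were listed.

Sorted (descending): 79, 78, 77, 77, 74, 73, 72, 71, 70, 67, 67
The 2 values of 77 share dense rank 3.
The 2 values of 67 share dense rank 9.
Remaining distinct values take the next consecutive integers.

9, 9, 1, 7, 4, 3, 8, 2, 3, 5, 6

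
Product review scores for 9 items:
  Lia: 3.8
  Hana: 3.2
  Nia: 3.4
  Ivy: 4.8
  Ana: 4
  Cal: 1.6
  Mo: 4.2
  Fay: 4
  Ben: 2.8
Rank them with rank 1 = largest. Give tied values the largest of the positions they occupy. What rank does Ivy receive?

Sorted (descending): 4.8, 4.2, 4, 4, 3.8, 3.4, 3.2, 2.8, 1.6
The 2 values of 4 occupy positions 3–4 → each gets rank 4.
Ivy has value 4.8 → rank 1.

1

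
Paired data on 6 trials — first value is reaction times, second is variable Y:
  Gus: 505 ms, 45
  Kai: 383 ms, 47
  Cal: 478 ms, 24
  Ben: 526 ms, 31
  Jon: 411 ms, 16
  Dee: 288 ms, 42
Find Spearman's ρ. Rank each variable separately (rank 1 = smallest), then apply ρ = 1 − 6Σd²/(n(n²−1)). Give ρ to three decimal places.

Ranks of variable 1: 5, 2, 4, 6, 3, 1
Ranks of variable 2: 5, 6, 2, 3, 1, 4
d = r₁ − r₂: 0, -4, 2, 3, 2, -3
d²: 0, 16, 4, 9, 4, 9; Σd² = 42
ρ = 1 − 6·42/(6·35) = 1 − 252/210 = -0.200

-0.200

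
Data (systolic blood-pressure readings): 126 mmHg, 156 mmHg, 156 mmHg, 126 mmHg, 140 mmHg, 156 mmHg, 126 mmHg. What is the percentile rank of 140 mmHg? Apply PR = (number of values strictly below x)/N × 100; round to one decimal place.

42.9

N = 7.
Strictly below 140: 3. Equal to 140: 1.
PR = 3/7 × 100 = 42.9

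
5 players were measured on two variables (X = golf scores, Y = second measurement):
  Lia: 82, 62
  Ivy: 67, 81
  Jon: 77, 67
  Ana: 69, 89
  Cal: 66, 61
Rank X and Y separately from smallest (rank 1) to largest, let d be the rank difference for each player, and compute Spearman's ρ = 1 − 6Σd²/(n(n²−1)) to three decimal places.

0.100

Ranks of variable 1: 5, 2, 4, 3, 1
Ranks of variable 2: 2, 4, 3, 5, 1
d = r₁ − r₂: 3, -2, 1, -2, 0
d²: 9, 4, 1, 4, 0; Σd² = 18
ρ = 1 − 6·18/(5·24) = 1 − 108/120 = 0.100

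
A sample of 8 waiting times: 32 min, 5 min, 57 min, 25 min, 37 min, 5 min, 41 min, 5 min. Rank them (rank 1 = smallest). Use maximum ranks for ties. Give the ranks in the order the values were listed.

Sorted (ascending): 5, 5, 5, 25, 32, 37, 41, 57
The 3 values of 5 occupy positions 1–3 → each gets rank 3.

5, 3, 8, 4, 6, 3, 7, 3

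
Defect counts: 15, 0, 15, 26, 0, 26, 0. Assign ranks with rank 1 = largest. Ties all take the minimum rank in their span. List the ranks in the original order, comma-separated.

3, 5, 3, 1, 5, 1, 5

Sorted (descending): 26, 26, 15, 15, 0, 0, 0
The 2 values of 26 occupy positions 1–2 → each gets rank 1.
The 2 values of 15 occupy positions 3–4 → each gets rank 3.
The 3 values of 0 occupy positions 5–7 → each gets rank 5.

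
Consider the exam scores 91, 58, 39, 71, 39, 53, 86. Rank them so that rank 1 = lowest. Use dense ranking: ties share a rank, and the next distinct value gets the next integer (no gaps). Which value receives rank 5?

86

Sorted (ascending): 39, 39, 53, 58, 71, 86, 91
The 2 values of 39 share dense rank 1.
Remaining distinct values take the next consecutive integers.
Rank 5 → value 86.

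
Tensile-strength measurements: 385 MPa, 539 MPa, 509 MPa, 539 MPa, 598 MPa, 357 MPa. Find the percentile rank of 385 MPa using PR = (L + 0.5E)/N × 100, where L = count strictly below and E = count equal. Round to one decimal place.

25.0

N = 6.
Strictly below 385: 1. Equal to 385: 1.
PR = (1 + 0.5·1)/6 × 100 = 25.0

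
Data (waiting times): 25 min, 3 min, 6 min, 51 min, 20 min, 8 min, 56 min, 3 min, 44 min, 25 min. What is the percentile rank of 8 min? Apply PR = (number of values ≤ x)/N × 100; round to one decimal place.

40.0

N = 10.
Strictly below 8: 3. Equal to 8: 1.
PR = 4/10 × 100 = 40.0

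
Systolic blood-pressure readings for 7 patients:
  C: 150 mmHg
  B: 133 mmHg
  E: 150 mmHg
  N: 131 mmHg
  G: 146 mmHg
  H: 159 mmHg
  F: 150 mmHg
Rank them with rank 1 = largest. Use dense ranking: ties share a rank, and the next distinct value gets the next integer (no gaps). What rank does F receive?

Sorted (descending): 159, 150, 150, 150, 146, 133, 131
The 3 values of 150 share dense rank 2.
Remaining distinct values take the next consecutive integers.
F has value 150 mmHg → rank 2.

2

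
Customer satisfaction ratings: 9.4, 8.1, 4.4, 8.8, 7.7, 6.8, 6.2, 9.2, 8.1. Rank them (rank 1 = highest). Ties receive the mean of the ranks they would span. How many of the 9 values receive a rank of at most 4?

3

Sorted (descending): 9.4, 9.2, 8.8, 8.1, 8.1, 7.7, 6.8, 6.2, 4.4
The 2 values of 8.1 occupy positions 4–5 → average rank (4+5)/2 = 4.5.
Ranks ≤ 4: {1, 2, 3} → 3 values.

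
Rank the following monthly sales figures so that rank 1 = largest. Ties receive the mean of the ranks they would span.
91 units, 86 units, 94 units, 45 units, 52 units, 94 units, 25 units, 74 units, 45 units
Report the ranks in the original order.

3, 4, 1.5, 7.5, 6, 1.5, 9, 5, 7.5

Sorted (descending): 94, 94, 91, 86, 74, 52, 45, 45, 25
The 2 values of 94 occupy positions 1–2 → average rank (1+2)/2 = 1.5.
The 2 values of 45 occupy positions 7–8 → average rank (7+8)/2 = 7.5.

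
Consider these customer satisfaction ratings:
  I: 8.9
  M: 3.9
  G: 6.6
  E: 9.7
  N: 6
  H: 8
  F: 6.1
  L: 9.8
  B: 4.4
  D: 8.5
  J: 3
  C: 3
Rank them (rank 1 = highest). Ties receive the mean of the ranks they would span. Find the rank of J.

Sorted (descending): 9.8, 9.7, 8.9, 8.5, 8, 6.6, 6.1, 6, 4.4, 3.9, 3, 3
The 2 values of 3 occupy positions 11–12 → average rank (11+12)/2 = 11.5.
J has value 3 → rank 11.5.

11.5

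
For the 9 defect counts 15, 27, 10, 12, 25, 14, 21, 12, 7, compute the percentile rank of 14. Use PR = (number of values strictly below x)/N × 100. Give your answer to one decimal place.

N = 9.
Strictly below 14: 4. Equal to 14: 1.
PR = 4/9 × 100 = 44.4

44.4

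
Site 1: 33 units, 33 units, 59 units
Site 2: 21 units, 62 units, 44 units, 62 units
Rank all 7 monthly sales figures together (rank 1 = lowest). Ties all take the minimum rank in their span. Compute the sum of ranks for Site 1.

Sorted (ascending): 21, 33, 33, 44, 59, 62, 62
The 2 values of 33 occupy positions 2–3 → each gets rank 2.
The 2 values of 62 occupy positions 6–7 → each gets rank 6.
Site 1 values → pooled ranks: 33→2, 33→2, 59→5
Rank sum = 2 + 2 + 5 = 9

9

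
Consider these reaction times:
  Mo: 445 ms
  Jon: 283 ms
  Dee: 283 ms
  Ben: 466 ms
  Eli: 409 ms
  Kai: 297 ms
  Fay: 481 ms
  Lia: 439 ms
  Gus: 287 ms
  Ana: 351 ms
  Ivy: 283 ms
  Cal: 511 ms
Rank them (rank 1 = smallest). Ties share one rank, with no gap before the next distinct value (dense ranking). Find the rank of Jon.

1

Sorted (ascending): 283, 283, 283, 287, 297, 351, 409, 439, 445, 466, 481, 511
The 3 values of 283 share dense rank 1.
Remaining distinct values take the next consecutive integers.
Jon has value 283 ms → rank 1.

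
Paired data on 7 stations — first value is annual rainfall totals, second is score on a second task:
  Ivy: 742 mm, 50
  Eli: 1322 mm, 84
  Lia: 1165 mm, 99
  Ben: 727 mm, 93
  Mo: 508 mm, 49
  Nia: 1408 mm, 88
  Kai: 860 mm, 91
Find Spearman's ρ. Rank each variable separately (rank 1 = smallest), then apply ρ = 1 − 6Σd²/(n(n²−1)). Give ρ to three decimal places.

0.286

Ranks of variable 1: 3, 6, 5, 2, 1, 7, 4
Ranks of variable 2: 2, 3, 7, 6, 1, 4, 5
d = r₁ − r₂: 1, 3, -2, -4, 0, 3, -1
d²: 1, 9, 4, 16, 0, 9, 1; Σd² = 40
ρ = 1 − 6·40/(7·48) = 1 − 240/336 = 0.286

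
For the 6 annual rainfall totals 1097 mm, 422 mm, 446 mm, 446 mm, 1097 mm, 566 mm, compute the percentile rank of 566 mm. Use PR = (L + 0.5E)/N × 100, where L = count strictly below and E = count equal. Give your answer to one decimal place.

N = 6.
Strictly below 566: 3. Equal to 566: 1.
PR = (3 + 0.5·1)/6 × 100 = 58.3

58.3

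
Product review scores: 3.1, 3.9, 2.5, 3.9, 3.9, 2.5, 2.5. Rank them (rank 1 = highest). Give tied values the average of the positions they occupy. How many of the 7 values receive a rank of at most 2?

3

Sorted (descending): 3.9, 3.9, 3.9, 3.1, 2.5, 2.5, 2.5
The 3 values of 3.9 occupy positions 1–3 → average rank 2.
The 3 values of 2.5 occupy positions 5–7 → average rank 6.
Ranks ≤ 2: {2, 2, 2} → 3 values.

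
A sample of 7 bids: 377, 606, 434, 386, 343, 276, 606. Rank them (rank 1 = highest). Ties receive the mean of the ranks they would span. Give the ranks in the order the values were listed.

5, 1.5, 3, 4, 6, 7, 1.5

Sorted (descending): 606, 606, 434, 386, 377, 343, 276
The 2 values of 606 occupy positions 1–2 → average rank (1+2)/2 = 1.5.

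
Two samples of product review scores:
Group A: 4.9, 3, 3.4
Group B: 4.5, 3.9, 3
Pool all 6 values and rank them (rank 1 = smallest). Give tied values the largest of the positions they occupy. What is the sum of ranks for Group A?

11

Sorted (ascending): 3, 3, 3.4, 3.9, 4.5, 4.9
The 2 values of 3 occupy positions 1–2 → each gets rank 2.
Group A values → pooled ranks: 4.9→6, 3→2, 3.4→3
Rank sum = 6 + 2 + 3 = 11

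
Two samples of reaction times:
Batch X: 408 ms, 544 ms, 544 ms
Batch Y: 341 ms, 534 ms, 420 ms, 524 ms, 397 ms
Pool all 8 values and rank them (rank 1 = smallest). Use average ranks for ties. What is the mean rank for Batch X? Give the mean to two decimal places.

6.00

Sorted (ascending): 341, 397, 408, 420, 524, 534, 544, 544
The 2 values of 544 occupy positions 7–8 → average rank (7+8)/2 = 7.5.
Batch X values → pooled ranks: 408→3, 544→7.5, 544→7.5
Mean rank = (3 + 7.5 + 7.5) / 3 = 6.00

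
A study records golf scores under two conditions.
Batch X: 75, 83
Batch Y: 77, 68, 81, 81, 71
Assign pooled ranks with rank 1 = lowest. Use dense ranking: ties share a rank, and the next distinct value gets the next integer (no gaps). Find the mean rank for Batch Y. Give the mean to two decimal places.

3.40

Sorted (ascending): 68, 71, 75, 77, 81, 81, 83
The 2 values of 81 share dense rank 5.
Remaining distinct values take the next consecutive integers.
Batch Y values → pooled ranks: 77→4, 68→1, 81→5, 81→5, 71→2
Mean rank = (4 + 1 + 5 + 5 + 2) / 5 = 3.40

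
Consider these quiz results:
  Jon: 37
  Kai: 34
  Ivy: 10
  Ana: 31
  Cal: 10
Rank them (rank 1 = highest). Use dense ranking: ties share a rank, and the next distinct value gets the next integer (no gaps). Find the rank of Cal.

4

Sorted (descending): 37, 34, 31, 10, 10
The 2 values of 10 share dense rank 4.
Remaining distinct values take the next consecutive integers.
Cal has value 10 → rank 4.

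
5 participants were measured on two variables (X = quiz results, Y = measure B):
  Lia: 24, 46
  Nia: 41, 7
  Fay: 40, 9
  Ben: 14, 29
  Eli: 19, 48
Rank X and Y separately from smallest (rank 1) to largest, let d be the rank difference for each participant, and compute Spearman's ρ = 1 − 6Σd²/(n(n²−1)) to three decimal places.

Ranks of variable 1: 3, 5, 4, 1, 2
Ranks of variable 2: 4, 1, 2, 3, 5
d = r₁ − r₂: -1, 4, 2, -2, -3
d²: 1, 16, 4, 4, 9; Σd² = 34
ρ = 1 − 6·34/(5·24) = 1 − 204/120 = -0.700

-0.700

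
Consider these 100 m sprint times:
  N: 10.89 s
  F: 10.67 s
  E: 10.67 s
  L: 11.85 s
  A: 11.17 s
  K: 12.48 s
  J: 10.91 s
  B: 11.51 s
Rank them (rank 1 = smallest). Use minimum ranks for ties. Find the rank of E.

Sorted (ascending): 10.67, 10.67, 10.89, 10.91, 11.17, 11.51, 11.85, 12.48
The 2 values of 10.67 occupy positions 1–2 → each gets rank 1.
E has value 10.67 s → rank 1.

1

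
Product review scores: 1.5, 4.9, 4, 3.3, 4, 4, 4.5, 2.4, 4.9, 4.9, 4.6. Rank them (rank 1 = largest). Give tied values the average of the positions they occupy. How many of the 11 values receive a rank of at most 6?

Sorted (descending): 4.9, 4.9, 4.9, 4.6, 4.5, 4, 4, 4, 3.3, 2.4, 1.5
The 3 values of 4.9 occupy positions 1–3 → average rank 2.
The 3 values of 4 occupy positions 6–8 → average rank 7.
Ranks ≤ 6: {2, 2, 2, 4, 5} → 5 values.

5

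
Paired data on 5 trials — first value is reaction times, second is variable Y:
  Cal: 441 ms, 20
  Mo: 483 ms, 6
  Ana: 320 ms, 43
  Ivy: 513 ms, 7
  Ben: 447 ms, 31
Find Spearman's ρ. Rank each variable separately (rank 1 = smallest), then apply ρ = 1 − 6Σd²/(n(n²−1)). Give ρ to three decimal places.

-0.800

Ranks of variable 1: 2, 4, 1, 5, 3
Ranks of variable 2: 3, 1, 5, 2, 4
d = r₁ − r₂: -1, 3, -4, 3, -1
d²: 1, 9, 16, 9, 1; Σd² = 36
ρ = 1 − 6·36/(5·24) = 1 − 216/120 = -0.800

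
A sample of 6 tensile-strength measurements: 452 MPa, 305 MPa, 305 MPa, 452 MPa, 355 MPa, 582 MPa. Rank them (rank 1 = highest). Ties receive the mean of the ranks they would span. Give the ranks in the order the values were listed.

Sorted (descending): 582, 452, 452, 355, 305, 305
The 2 values of 452 occupy positions 2–3 → average rank (2+3)/2 = 2.5.
The 2 values of 305 occupy positions 5–6 → average rank (5+6)/2 = 5.5.

2.5, 5.5, 5.5, 2.5, 4, 1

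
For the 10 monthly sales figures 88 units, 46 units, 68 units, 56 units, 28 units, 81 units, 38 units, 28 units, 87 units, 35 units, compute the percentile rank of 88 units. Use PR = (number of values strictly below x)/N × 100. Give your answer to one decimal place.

90.0

N = 10.
Strictly below 88: 9. Equal to 88: 1.
PR = 9/10 × 100 = 90.0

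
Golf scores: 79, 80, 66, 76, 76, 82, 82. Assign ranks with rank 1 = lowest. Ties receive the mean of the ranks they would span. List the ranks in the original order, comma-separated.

4, 5, 1, 2.5, 2.5, 6.5, 6.5

Sorted (ascending): 66, 76, 76, 79, 80, 82, 82
The 2 values of 76 occupy positions 2–3 → average rank (2+3)/2 = 2.5.
The 2 values of 82 occupy positions 6–7 → average rank (6+7)/2 = 6.5.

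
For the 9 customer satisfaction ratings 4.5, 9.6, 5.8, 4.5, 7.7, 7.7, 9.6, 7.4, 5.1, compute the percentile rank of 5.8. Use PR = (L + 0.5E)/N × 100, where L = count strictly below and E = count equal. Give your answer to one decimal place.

N = 9.
Strictly below 5.8: 3. Equal to 5.8: 1.
PR = (3 + 0.5·1)/9 × 100 = 38.9

38.9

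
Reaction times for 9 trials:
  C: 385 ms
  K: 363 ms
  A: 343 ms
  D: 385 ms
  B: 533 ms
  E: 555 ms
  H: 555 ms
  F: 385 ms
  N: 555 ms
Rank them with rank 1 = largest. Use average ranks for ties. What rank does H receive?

2

Sorted (descending): 555, 555, 555, 533, 385, 385, 385, 363, 343
The 3 values of 555 occupy positions 1–3 → average rank 2.
The 3 values of 385 occupy positions 5–7 → average rank 6.
H has value 555 ms → rank 2.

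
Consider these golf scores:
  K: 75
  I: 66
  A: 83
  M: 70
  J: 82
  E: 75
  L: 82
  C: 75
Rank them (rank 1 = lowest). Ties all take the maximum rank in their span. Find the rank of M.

Sorted (ascending): 66, 70, 75, 75, 75, 82, 82, 83
The 3 values of 75 occupy positions 3–5 → each gets rank 5.
The 2 values of 82 occupy positions 6–7 → each gets rank 7.
M has value 70 → rank 2.

2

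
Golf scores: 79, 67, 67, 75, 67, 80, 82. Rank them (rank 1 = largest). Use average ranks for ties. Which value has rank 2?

Sorted (descending): 82, 80, 79, 75, 67, 67, 67
The 3 values of 67 occupy positions 5–7 → average rank 6.
Rank 2 → value 80.

80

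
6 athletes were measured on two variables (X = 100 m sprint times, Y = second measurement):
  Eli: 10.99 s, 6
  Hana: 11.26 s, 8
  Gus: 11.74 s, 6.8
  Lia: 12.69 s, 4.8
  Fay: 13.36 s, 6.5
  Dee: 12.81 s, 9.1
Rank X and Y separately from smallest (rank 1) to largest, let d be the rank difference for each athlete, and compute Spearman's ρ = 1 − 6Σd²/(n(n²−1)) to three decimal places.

0.143

Ranks of variable 1: 1, 2, 3, 4, 6, 5
Ranks of variable 2: 2, 5, 4, 1, 3, 6
d = r₁ − r₂: -1, -3, -1, 3, 3, -1
d²: 1, 9, 1, 9, 9, 1; Σd² = 30
ρ = 1 − 6·30/(6·35) = 1 − 180/210 = 0.143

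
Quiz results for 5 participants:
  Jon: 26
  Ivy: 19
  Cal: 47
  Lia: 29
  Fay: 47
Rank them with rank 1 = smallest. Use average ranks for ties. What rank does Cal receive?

Sorted (ascending): 19, 26, 29, 47, 47
The 2 values of 47 occupy positions 4–5 → average rank (4+5)/2 = 4.5.
Cal has value 47 → rank 4.5.

4.5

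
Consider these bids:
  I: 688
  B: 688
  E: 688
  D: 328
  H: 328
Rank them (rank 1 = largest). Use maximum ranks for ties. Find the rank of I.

3

Sorted (descending): 688, 688, 688, 328, 328
The 3 values of 688 occupy positions 1–3 → each gets rank 3.
The 2 values of 328 occupy positions 4–5 → each gets rank 5.
I has value 688 → rank 3.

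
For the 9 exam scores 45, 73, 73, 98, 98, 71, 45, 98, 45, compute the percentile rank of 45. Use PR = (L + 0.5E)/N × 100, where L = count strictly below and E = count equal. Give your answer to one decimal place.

16.7

N = 9.
Strictly below 45: 0. Equal to 45: 3.
PR = (0 + 0.5·3)/9 × 100 = 16.7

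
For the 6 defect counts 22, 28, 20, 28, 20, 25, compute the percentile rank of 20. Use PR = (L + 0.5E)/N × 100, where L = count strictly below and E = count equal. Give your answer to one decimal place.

16.7

N = 6.
Strictly below 20: 0. Equal to 20: 2.
PR = (0 + 0.5·2)/6 × 100 = 16.7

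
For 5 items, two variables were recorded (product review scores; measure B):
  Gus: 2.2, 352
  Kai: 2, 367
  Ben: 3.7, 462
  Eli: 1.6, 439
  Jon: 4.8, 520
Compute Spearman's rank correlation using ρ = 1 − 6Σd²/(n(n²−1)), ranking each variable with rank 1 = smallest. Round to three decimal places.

Ranks of variable 1: 3, 2, 4, 1, 5
Ranks of variable 2: 1, 2, 4, 3, 5
d = r₁ − r₂: 2, 0, 0, -2, 0
d²: 4, 0, 0, 4, 0; Σd² = 8
ρ = 1 − 6·8/(5·24) = 1 − 48/120 = 0.600

0.600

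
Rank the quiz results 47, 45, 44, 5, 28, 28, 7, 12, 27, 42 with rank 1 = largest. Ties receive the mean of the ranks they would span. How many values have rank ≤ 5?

4

Sorted (descending): 47, 45, 44, 42, 28, 28, 27, 12, 7, 5
The 2 values of 28 occupy positions 5–6 → average rank (5+6)/2 = 5.5.
Ranks ≤ 5: {1, 2, 3, 4} → 4 values.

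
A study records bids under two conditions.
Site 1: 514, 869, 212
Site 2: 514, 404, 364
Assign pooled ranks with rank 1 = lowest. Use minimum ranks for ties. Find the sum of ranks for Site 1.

11

Sorted (ascending): 212, 364, 404, 514, 514, 869
The 2 values of 514 occupy positions 4–5 → each gets rank 4.
Site 1 values → pooled ranks: 514→4, 869→6, 212→1
Rank sum = 4 + 6 + 1 = 11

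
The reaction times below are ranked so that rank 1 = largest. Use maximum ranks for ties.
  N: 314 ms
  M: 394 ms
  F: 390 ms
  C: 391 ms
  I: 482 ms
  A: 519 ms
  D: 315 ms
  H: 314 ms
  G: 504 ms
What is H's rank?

9

Sorted (descending): 519, 504, 482, 394, 391, 390, 315, 314, 314
The 2 values of 314 occupy positions 8–9 → each gets rank 9.
H has value 314 ms → rank 9.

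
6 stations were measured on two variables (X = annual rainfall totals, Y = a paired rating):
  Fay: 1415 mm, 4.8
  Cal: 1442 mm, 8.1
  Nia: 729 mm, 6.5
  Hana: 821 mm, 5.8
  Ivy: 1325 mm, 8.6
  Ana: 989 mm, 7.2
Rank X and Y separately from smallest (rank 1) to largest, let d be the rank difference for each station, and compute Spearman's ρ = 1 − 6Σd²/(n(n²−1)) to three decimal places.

0.257

Ranks of variable 1: 5, 6, 1, 2, 4, 3
Ranks of variable 2: 1, 5, 3, 2, 6, 4
d = r₁ − r₂: 4, 1, -2, 0, -2, -1
d²: 16, 1, 4, 0, 4, 1; Σd² = 26
ρ = 1 − 6·26/(6·35) = 1 − 156/210 = 0.257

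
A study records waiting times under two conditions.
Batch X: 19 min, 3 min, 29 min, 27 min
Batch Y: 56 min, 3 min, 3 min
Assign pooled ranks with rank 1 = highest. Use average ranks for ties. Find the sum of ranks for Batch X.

15

Sorted (descending): 56, 29, 27, 19, 3, 3, 3
The 3 values of 3 occupy positions 5–7 → average rank 6.
Batch X values → pooled ranks: 19→4, 3→6, 29→2, 27→3
Rank sum = 4 + 6 + 2 + 3 = 15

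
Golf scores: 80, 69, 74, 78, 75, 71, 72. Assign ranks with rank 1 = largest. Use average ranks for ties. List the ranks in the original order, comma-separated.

Sorted (descending): 80, 78, 75, 74, 72, 71, 69
No ties — each value takes its position as its rank.

1, 7, 4, 2, 3, 6, 5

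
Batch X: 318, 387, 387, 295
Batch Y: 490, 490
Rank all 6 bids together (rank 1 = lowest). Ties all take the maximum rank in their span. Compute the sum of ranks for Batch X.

11

Sorted (ascending): 295, 318, 387, 387, 490, 490
The 2 values of 387 occupy positions 3–4 → each gets rank 4.
The 2 values of 490 occupy positions 5–6 → each gets rank 6.
Batch X values → pooled ranks: 318→2, 387→4, 387→4, 295→1
Rank sum = 2 + 4 + 4 + 1 = 11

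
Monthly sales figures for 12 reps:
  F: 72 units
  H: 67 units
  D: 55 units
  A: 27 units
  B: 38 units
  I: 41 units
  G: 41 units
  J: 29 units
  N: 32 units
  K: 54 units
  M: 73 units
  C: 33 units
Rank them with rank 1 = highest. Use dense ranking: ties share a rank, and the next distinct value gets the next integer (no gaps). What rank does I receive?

Sorted (descending): 73, 72, 67, 55, 54, 41, 41, 38, 33, 32, 29, 27
The 2 values of 41 share dense rank 6.
Remaining distinct values take the next consecutive integers.
I has value 41 units → rank 6.

6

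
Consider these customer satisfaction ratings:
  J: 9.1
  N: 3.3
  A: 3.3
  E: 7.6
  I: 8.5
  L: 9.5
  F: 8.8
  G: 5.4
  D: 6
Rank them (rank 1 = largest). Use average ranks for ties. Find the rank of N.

8.5

Sorted (descending): 9.5, 9.1, 8.8, 8.5, 7.6, 6, 5.4, 3.3, 3.3
The 2 values of 3.3 occupy positions 8–9 → average rank (8+9)/2 = 8.5.
N has value 3.3 → rank 8.5.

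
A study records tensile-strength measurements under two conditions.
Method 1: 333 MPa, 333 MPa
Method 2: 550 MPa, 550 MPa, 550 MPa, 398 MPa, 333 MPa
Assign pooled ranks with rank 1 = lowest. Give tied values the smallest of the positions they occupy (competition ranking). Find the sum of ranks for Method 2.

Sorted (ascending): 333, 333, 333, 398, 550, 550, 550
The 3 values of 333 occupy positions 1–3 → each gets rank 1.
The 3 values of 550 occupy positions 5–7 → each gets rank 5.
Method 2 values → pooled ranks: 550→5, 550→5, 550→5, 398→4, 333→1
Rank sum = 5 + 5 + 5 + 4 + 1 = 20

20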